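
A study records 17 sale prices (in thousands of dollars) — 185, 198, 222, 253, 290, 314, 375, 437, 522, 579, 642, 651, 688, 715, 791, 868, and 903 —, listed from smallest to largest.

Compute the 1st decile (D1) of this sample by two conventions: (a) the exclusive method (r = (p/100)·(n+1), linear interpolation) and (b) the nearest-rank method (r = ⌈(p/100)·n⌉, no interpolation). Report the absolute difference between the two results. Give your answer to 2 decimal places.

2.60

n = 17.
(a) r = 1.8; between ranks 1 (185) and 2 (198): 195.4.
(b) the nearest-rank method: rank 2 → 198.
|195.4 − 198| = 2.6.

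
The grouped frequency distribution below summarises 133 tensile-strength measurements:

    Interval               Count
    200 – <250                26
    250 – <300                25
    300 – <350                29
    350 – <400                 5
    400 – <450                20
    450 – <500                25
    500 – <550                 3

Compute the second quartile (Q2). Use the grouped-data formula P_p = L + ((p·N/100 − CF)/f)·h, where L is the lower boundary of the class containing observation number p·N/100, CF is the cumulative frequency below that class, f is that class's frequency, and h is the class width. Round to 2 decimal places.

326.72

N = 133; target position k = 50/100 · 133 = 66.5.
Cumulative frequencies: 26, 51, 80, 85, 105, 130, 133.
Observation 66.5 falls in the class 300 – <350.
L = 300, CF = 51, f = 29, h = 50.
P50 = 300 + ((66.5 − 51)/29)·50 = 300 + 26.7241 = 326.724.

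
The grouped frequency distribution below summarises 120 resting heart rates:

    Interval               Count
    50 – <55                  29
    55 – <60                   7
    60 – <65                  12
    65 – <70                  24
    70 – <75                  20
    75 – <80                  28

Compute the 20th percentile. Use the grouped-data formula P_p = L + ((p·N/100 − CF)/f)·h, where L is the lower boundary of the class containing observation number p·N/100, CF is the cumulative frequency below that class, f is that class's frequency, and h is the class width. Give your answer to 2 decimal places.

54.14

N = 120; target position k = 20/100 · 120 = 24.
Cumulative frequencies: 29, 36, 48, 72, 92, 120.
Observation 24 falls in the class 50 – <55.
L = 50, CF = 0, f = 29, h = 5.
P20 = 50 + ((24 − 0)/29)·5 = 50 + 4.13793 = 54.1379.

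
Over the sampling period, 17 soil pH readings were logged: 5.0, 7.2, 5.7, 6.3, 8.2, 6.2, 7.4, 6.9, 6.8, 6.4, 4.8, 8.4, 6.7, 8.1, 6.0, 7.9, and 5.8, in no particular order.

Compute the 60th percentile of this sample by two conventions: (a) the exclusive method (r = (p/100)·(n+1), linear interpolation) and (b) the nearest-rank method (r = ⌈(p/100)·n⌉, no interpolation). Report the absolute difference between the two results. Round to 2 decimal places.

0.02

Sorted: 4.8, 5.0, 5.7, 5.8, 6.0, 6.2, 6.3, 6.4, 6.7, 6.8, 6.9, 7.2, 7.4, 7.9, 8.1, 8.2, 8.4.
n = 17.
(a) r = 10.8; between ranks 10 (6.8) and 11 (6.9): 6.88.
(b) the nearest-rank method: rank 11 → 6.9.
|6.88 − 6.9| = 0.02.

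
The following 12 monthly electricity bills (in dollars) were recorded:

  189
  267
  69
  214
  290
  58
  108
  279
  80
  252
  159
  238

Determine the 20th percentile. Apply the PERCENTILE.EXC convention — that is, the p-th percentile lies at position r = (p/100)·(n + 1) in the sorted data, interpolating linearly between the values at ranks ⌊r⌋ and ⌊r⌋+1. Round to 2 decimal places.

Sorted: 58, 69, 80, 108, 159, 189, 214, 238, 252, 267, 279, 290.
n = 12.
r = (20/100)·(12 + 1) = 2.6.
Rank 2 is 69 and rank 3 is 80.
Interpolate: 69 + 0.6·(80 − 69) = 69 + 0.6·11 = 75.6.

75.60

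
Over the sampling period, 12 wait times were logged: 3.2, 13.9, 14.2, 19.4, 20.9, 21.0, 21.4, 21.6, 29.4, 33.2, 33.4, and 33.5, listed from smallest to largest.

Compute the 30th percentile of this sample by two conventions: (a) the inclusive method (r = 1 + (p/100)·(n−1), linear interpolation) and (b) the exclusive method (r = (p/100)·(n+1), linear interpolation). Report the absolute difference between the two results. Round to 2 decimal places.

0.97

n = 12.
(a) r = 4.3; between ranks 4 (19.4) and 5 (20.9): 19.85.
(b) r = 3.9; between ranks 3 (14.2) and 4 (19.4): 18.88.
|19.85 − 18.88| = 0.97.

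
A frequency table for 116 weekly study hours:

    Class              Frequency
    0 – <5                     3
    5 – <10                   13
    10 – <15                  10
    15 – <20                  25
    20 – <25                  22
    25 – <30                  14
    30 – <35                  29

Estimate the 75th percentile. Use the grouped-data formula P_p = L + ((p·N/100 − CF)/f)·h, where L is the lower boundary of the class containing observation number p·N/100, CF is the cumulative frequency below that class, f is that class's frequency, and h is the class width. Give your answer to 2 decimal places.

N = 116; target position k = 75/100 · 116 = 87.
Cumulative frequencies: 3, 16, 26, 51, 73, 87, 116.
Observation 87 falls in the class 25 – <30.
L = 25, CF = 73, f = 14, h = 5.
P75 = 25 + ((87 − 73)/14)·5 = 25 + 5 = 30.

30.00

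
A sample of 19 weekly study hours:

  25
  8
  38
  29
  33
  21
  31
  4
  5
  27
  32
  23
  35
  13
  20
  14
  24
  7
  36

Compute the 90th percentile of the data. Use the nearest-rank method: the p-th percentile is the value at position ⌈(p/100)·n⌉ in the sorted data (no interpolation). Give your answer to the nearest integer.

36

Sorted: 4, 5, 7, 8, 13, 14, 20, 21, 23, 24, 25, 27, 29, 31, 32, 33, 35, 36, 38.
n = 19.
Position = ⌈90/100 · 19⌉ = ⌈17.1⌉ = 18.
The value at rank 18 is 36.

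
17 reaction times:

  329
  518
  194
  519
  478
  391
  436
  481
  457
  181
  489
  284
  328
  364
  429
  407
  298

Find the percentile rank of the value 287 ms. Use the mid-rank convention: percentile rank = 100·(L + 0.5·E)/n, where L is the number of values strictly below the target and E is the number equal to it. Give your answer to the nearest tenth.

17.6

Sorted: 181, 194, 284, 298, 328, 329, 364, 391, 407, 429, 436, 457, 478, 481, 489, 518, 519.
Count below 287: L = 3; count equal: E = 0; n = 17.
Percentile rank = 100·(3 + 0.5·0)/17 = 100·3/17 = 17.65.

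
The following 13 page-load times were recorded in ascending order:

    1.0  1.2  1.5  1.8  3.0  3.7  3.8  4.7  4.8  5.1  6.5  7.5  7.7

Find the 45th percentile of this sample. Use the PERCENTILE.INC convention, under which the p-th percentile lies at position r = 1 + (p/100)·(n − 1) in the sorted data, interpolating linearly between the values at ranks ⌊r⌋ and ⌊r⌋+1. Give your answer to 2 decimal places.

n = 13.
r = 1 + (45/100)·(13 − 1) = 1 + 5.4 = 6.4.
Rank 6 is 3.7 and rank 7 is 3.8.
Interpolate: 3.7 + 0.4·(3.8 − 3.7) = 3.7 + 0.4·0.1 = 3.74.

3.74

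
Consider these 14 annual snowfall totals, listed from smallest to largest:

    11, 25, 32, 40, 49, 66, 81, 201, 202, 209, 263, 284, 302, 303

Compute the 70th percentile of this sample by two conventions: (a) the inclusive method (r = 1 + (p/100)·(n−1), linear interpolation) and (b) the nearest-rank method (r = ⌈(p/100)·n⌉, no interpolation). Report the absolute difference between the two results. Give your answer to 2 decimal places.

5.40

n = 14.
(a) r = 10.1; between ranks 10 (209) and 11 (263): 214.4.
(b) the nearest-rank method: rank 10 → 209.
|214.4 − 209| = 5.4.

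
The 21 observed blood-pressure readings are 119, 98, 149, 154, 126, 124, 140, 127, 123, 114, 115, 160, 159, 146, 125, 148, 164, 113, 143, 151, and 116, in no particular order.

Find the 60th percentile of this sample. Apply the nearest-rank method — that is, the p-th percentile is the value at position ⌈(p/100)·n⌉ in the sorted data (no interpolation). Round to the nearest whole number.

143

Sorted: 98, 113, 114, 115, 116, 119, 123, 124, 125, 126, 127, 140, 143, 146, 148, 149, 151, 154, 159, 160, 164.
n = 21.
Position = ⌈60/100 · 21⌉ = ⌈12.6⌉ = 13.
The value at rank 13 is 143.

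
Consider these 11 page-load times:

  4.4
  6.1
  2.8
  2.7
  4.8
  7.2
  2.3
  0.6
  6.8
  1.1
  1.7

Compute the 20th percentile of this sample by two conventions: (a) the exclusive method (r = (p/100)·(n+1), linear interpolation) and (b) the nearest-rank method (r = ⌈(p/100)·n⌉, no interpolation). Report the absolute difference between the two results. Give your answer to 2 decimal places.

0.36

Sorted: 0.6, 1.1, 1.7, 2.3, 2.7, 2.8, 4.4, 4.8, 6.1, 6.8, 7.2.
n = 11.
(a) r = 2.4; between ranks 2 (1.1) and 3 (1.7): 1.34.
(b) the nearest-rank method: rank 3 → 1.7.
|1.34 − 1.7| = 0.36.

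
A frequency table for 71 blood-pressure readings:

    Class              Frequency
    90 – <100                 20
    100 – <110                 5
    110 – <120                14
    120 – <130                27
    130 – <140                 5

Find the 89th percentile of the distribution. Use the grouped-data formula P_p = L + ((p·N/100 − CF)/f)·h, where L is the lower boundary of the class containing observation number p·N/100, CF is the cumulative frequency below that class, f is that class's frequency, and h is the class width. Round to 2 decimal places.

N = 71; target position k = 89/100 · 71 = 63.19.
Cumulative frequencies: 20, 25, 39, 66, 71.
Observation 63.19 falls in the class 120 – <130.
L = 120, CF = 39, f = 27, h = 10.
P89 = 120 + ((63.19 − 39)/27)·10 = 120 + 8.95926 = 128.959.

128.96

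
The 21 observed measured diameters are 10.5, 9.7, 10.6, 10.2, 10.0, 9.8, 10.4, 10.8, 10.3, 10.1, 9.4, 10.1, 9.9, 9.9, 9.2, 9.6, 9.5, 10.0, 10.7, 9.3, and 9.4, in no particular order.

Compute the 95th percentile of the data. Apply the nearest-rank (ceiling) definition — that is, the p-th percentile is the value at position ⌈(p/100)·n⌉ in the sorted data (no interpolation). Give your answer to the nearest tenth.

Sorted: 9.2, 9.3, 9.4, 9.4, 9.5, 9.6, 9.7, 9.8, 9.9, 9.9, 10.0, 10.0, 10.1, 10.1, 10.2, 10.3, 10.4, 10.5, 10.6, 10.7, 10.8.
n = 21.
Position = ⌈95/100 · 21⌉ = ⌈19.95⌉ = 20.
The value at rank 20 is 10.7.

10.7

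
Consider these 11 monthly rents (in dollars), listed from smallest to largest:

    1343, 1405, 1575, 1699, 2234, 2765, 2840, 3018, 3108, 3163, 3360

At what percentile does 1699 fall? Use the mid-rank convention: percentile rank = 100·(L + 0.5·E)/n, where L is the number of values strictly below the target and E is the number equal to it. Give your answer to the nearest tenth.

31.8

Count below 1699: L = 3; count equal: E = 1; n = 11.
Percentile rank = 100·(3 + 0.5·1)/11 = 100·3.5/11 = 31.82.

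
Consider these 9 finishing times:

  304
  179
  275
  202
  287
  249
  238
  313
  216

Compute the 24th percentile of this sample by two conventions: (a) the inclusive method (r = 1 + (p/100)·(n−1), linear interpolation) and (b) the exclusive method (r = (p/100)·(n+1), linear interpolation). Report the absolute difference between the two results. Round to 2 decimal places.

7.28

Sorted: 179, 202, 216, 238, 249, 275, 287, 304, 313.
n = 9.
(a) r = 2.92; between ranks 2 (202) and 3 (216): 214.88.
(b) r = 2.4; between ranks 2 (202) and 3 (216): 207.6.
|214.88 − 207.6| = 7.28.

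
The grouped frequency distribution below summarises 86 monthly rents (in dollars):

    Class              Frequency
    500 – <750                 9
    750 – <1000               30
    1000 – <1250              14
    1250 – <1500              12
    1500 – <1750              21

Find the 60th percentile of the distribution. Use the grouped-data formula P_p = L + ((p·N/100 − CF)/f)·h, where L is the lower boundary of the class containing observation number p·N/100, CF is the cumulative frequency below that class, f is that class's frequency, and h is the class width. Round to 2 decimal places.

1225.00

N = 86; target position k = 60/100 · 86 = 51.6.
Cumulative frequencies: 9, 39, 53, 65, 86.
Observation 51.6 falls in the class 1000 – <1250.
L = 1000, CF = 39, f = 14, h = 250.
P60 = 1000 + ((51.6 − 39)/14)·250 = 1000 + 225 = 1225.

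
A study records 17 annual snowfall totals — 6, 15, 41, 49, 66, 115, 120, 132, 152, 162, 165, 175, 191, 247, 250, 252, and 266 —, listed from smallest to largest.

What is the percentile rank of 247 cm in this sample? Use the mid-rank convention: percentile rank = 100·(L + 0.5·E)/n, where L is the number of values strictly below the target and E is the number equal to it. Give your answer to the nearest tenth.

79.4

Count below 247: L = 13; count equal: E = 1; n = 17.
Percentile rank = 100·(13 + 0.5·1)/17 = 100·13.5/17 = 79.41.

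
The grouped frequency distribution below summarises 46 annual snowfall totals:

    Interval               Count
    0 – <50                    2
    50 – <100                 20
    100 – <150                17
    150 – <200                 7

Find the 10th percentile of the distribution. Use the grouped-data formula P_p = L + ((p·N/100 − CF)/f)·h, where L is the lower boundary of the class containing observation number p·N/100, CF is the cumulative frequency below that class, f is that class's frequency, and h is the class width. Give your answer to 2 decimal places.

N = 46; target position k = 10/100 · 46 = 4.6.
Cumulative frequencies: 2, 22, 39, 46.
Observation 4.6 falls in the class 50 – <100.
L = 50, CF = 2, f = 20, h = 50.
P10 = 50 + ((4.6 − 2)/20)·50 = 50 + 6.5 = 56.5.

56.50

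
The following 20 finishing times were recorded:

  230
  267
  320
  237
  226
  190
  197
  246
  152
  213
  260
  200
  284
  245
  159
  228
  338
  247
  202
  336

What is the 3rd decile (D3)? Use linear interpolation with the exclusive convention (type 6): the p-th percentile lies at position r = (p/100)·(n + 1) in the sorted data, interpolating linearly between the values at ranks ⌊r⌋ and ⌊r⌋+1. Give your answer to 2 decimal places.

Sorted: 152, 159, 190, 197, 200, 202, 213, 226, 228, 230, 237, 245, 246, 247, 260, 267, 284, 320, 336, 338.
n = 20.
r = (30/100)·(20 + 1) = 6.3.
Rank 6 is 202 and rank 7 is 213.
Interpolate: 202 + 0.3·(213 − 202) = 202 + 0.3·11 = 205.3.

205.30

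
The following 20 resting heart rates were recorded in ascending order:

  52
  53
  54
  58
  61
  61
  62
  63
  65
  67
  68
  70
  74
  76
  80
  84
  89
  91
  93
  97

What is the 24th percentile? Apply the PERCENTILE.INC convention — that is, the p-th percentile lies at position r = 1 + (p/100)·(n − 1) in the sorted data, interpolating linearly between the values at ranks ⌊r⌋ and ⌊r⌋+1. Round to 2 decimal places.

n = 20.
r = 1 + (24/100)·(20 − 1) = 1 + 4.56 = 5.56.
Rank 5 is 61 and rank 6 is 61.
Interpolate: 61 + 0.56·(61 − 61) = 61 + 0.56·0 = 61.

61.00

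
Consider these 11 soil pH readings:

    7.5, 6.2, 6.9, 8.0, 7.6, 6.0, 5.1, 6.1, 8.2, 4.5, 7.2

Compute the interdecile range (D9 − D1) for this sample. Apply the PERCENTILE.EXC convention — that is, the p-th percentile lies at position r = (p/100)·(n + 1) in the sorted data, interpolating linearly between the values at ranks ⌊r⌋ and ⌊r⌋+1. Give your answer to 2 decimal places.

Sorted: 4.5, 5.1, 6.0, 6.1, 6.2, 6.9, 7.2, 7.5, 7.6, 8.0, 8.2.
n = 11.
P10: r = 1.2; ranks 1–2 are 4.5, 5.1; interpolating gives 4.62.
P90: r = 10.8; ranks 10–11 are 8.0, 8.2; interpolating gives 8.16.
Difference: 8.16 − 4.62 = 3.54.

3.54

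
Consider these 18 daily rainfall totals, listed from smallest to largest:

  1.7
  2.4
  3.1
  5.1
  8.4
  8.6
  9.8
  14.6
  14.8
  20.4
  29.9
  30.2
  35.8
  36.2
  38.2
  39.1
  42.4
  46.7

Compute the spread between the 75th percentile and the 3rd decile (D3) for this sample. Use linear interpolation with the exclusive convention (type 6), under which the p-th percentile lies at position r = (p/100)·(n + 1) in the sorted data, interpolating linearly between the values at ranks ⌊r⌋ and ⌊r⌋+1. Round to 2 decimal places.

28.16

n = 18.
P30: r = 5.7; ranks 5–6 are 8.4, 8.6; interpolating gives 8.54.
P75: r = 14.25; ranks 14–15 are 36.2, 38.2; interpolating gives 36.7.
Difference: 36.7 − 8.54 = 28.16.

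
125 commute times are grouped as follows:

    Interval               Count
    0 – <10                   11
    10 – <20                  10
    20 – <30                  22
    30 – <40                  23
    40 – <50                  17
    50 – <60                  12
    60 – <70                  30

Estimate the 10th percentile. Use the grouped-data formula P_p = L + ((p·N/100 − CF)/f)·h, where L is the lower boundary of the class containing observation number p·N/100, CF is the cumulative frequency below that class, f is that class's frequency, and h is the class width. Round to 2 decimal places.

11.50

N = 125; target position k = 10/100 · 125 = 12.5.
Cumulative frequencies: 11, 21, 43, 66, 83, 95, 125.
Observation 12.5 falls in the class 10 – <20.
L = 10, CF = 11, f = 10, h = 10.
P10 = 10 + ((12.5 − 11)/10)·10 = 10 + 1.5 = 11.5.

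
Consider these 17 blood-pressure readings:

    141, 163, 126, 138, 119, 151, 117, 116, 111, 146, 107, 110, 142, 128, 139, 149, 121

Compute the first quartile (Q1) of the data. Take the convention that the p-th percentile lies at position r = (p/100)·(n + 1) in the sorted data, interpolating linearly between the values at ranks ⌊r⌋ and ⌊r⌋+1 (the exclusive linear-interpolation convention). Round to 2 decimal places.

116.50

Sorted: 107, 110, 111, 116, 117, 119, 121, 126, 128, 138, 139, 141, 142, 146, 149, 151, 163.
n = 17.
r = (25/100)·(17 + 1) = 4.5.
Rank 4 is 116 and rank 5 is 117.
Interpolate: 116 + 0.5·(117 − 116) = 116 + 0.5·1 = 116.5.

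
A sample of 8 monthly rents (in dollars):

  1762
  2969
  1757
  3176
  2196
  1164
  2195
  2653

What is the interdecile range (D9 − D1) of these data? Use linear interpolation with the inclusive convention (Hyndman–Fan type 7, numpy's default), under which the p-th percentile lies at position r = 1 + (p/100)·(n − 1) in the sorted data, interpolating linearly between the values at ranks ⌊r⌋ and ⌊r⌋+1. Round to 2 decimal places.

1452.00

Sorted: 1164, 1757, 1762, 2195, 2196, 2653, 2969, 3176.
n = 8.
P10: r = 1.7; ranks 1–2 are 1164, 1757; interpolating gives 1579.1.
P90: r = 7.3; ranks 7–8 are 2969, 3176; interpolating gives 3031.1.
Difference: 3031.1 − 1579.1 = 1452.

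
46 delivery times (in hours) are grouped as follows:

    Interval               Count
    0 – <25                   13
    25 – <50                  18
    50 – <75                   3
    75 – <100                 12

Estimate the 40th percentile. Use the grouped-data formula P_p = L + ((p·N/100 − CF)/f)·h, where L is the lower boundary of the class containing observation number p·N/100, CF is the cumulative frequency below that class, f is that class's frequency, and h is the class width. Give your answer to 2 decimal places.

32.50

N = 46; target position k = 40/100 · 46 = 18.4.
Cumulative frequencies: 13, 31, 34, 46.
Observation 18.4 falls in the class 25 – <50.
L = 25, CF = 13, f = 18, h = 25.
P40 = 25 + ((18.4 − 13)/18)·25 = 25 + 7.5 = 32.5.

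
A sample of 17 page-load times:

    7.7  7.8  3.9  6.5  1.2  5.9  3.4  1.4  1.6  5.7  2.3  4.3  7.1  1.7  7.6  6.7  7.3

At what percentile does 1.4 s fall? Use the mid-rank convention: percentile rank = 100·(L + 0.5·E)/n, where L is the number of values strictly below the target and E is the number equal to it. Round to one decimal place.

Sorted: 1.2, 1.4, 1.6, 1.7, 2.3, 3.4, 3.9, 4.3, 5.7, 5.9, 6.5, 6.7, 7.1, 7.3, 7.6, 7.7, 7.8.
Count below 1.4: L = 1; count equal: E = 1; n = 17.
Percentile rank = 100·(1 + 0.5·1)/17 = 100·1.5/17 = 8.824.

8.8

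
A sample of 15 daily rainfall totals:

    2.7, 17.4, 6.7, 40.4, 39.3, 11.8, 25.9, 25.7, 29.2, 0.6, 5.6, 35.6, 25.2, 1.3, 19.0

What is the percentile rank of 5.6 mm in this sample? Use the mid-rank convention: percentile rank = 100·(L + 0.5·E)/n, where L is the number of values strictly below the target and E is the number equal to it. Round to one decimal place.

Sorted: 0.6, 1.3, 2.7, 5.6, 6.7, 11.8, 17.4, 19.0, 25.2, 25.7, 25.9, 29.2, 35.6, 39.3, 40.4.
Count below 5.6: L = 3; count equal: E = 1; n = 15.
Percentile rank = 100·(3 + 0.5·1)/15 = 100·3.5/15 = 23.33.

23.3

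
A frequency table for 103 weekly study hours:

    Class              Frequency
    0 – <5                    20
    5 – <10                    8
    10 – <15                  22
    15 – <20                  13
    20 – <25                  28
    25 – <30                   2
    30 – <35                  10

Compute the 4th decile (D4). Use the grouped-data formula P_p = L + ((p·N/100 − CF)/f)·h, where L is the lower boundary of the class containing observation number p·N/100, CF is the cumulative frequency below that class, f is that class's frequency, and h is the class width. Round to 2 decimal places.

13.00

N = 103; target position k = 40/100 · 103 = 41.2.
Cumulative frequencies: 20, 28, 50, 63, 91, 93, 103.
Observation 41.2 falls in the class 10 – <15.
L = 10, CF = 28, f = 22, h = 5.
P40 = 10 + ((41.2 − 28)/22)·5 = 10 + 3 = 13.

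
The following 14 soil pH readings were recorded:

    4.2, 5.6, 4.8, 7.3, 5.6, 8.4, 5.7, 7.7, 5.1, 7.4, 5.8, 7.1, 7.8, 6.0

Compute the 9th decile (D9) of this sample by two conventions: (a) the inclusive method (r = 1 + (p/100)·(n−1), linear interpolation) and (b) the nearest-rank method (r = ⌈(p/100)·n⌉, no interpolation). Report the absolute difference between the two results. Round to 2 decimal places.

0.03

Sorted: 4.2, 4.8, 5.1, 5.6, 5.6, 5.7, 5.8, 6.0, 7.1, 7.3, 7.4, 7.7, 7.8, 8.4.
n = 14.
(a) r = 12.7; between ranks 12 (7.7) and 13 (7.8): 7.77.
(b) the nearest-rank method: rank 13 → 7.8.
|7.77 − 7.8| = 0.03.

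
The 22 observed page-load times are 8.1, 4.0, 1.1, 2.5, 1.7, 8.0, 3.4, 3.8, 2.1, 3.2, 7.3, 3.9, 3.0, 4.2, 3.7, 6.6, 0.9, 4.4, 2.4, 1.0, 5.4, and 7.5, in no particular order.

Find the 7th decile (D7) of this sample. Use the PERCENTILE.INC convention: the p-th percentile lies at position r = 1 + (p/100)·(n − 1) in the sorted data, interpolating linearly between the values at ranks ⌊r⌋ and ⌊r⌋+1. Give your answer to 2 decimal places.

4.34

Sorted: 0.9, 1.0, 1.1, 1.7, 2.1, 2.4, 2.5, 3.0, 3.2, 3.4, 3.7, 3.8, 3.9, 4.0, 4.2, 4.4, 5.4, 6.6, 7.3, 7.5, 8.0, 8.1.
n = 22.
r = 1 + (70/100)·(22 − 1) = 1 + 14.7 = 15.7.
Rank 15 is 4.2 and rank 16 is 4.4.
Interpolate: 4.2 + 0.7·(4.4 − 4.2) = 4.2 + 0.7·0.2 = 4.34.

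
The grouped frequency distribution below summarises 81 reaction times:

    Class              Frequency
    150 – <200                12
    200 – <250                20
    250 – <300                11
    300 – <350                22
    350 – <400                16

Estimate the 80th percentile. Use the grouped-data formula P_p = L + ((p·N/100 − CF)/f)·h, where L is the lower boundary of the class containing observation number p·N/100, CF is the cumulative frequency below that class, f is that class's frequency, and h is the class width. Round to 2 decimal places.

N = 81; target position k = 80/100 · 81 = 64.8.
Cumulative frequencies: 12, 32, 43, 65, 81.
Observation 64.8 falls in the class 300 – <350.
L = 300, CF = 43, f = 22, h = 50.
P80 = 300 + ((64.8 − 43)/22)·50 = 300 + 49.5455 = 349.545.

349.55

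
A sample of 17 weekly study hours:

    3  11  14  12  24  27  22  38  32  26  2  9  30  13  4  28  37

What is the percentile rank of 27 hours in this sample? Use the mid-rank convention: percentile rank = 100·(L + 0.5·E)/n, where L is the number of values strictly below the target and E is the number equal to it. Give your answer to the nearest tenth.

67.6

Sorted: 2, 3, 4, 9, 11, 12, 13, 14, 22, 24, 26, 27, 28, 30, 32, 37, 38.
Count below 27: L = 11; count equal: E = 1; n = 17.
Percentile rank = 100·(11 + 0.5·1)/17 = 100·11.5/17 = 67.65.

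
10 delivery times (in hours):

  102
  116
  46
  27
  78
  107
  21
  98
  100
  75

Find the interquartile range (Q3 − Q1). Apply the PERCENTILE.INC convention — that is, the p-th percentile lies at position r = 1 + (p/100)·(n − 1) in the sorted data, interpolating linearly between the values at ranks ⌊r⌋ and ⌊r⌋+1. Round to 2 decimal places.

Sorted: 21, 27, 46, 75, 78, 98, 100, 102, 107, 116.
n = 10.
P25: r = 3.25; ranks 3–4 are 46, 75; interpolating gives 53.25.
P75: r = 7.75; ranks 7–8 are 100, 102; interpolating gives 101.5.
Difference: 101.5 − 53.25 = 48.25.

48.25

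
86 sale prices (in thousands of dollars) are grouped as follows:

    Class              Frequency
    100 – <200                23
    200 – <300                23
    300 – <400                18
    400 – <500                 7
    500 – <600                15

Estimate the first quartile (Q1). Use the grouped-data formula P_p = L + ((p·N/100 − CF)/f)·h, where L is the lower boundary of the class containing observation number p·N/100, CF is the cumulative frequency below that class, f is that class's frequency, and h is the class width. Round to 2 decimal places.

193.48

N = 86; target position k = 25/100 · 86 = 21.5.
Cumulative frequencies: 23, 46, 64, 71, 86.
Observation 21.5 falls in the class 100 – <200.
L = 100, CF = 0, f = 23, h = 100.
P25 = 100 + ((21.5 − 0)/23)·100 = 100 + 93.4783 = 193.478.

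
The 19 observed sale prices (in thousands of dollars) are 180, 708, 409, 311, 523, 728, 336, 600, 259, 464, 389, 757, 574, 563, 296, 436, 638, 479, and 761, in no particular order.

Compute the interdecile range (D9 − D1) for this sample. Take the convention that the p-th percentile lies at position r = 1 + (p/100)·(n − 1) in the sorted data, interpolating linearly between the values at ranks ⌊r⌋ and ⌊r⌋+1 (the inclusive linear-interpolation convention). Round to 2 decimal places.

445.20

Sorted: 180, 259, 296, 311, 336, 389, 409, 436, 464, 479, 523, 563, 574, 600, 638, 708, 728, 757, 761.
n = 19.
P10: r = 2.8; ranks 2–3 are 259, 296; interpolating gives 288.6.
P90: r = 17.2; ranks 17–18 are 728, 757; interpolating gives 733.8.
Difference: 733.8 − 288.6 = 445.2.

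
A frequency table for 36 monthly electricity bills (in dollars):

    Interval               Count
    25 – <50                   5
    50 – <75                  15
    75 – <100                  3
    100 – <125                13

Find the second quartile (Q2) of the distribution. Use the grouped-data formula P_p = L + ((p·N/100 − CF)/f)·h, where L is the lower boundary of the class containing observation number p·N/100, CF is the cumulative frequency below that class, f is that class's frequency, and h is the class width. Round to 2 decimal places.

N = 36; target position k = 50/100 · 36 = 18.
Cumulative frequencies: 5, 20, 23, 36.
Observation 18 falls in the class 50 – <75.
L = 50, CF = 5, f = 15, h = 25.
P50 = 50 + ((18 − 5)/15)·25 = 50 + 21.6667 = 71.6667.

71.67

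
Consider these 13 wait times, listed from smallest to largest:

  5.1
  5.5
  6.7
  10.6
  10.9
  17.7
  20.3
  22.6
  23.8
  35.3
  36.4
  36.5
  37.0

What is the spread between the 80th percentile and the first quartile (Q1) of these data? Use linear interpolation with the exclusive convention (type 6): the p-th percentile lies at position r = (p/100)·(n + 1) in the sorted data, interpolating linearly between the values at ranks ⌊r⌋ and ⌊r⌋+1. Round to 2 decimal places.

n = 13.
P25: r = 3.5; ranks 3–4 are 6.7, 10.6; interpolating gives 8.65.
P80: r = 11.2; ranks 11–12 are 36.4, 36.5; interpolating gives 36.42.
Difference: 36.42 − 8.65 = 27.77.

27.77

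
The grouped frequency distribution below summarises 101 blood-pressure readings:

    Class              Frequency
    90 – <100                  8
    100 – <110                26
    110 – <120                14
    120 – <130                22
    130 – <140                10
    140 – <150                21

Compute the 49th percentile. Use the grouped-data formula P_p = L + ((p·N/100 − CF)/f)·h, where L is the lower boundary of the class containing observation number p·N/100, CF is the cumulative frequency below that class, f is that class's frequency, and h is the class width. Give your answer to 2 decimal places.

120.68

N = 101; target position k = 49/100 · 101 = 49.49.
Cumulative frequencies: 8, 34, 48, 70, 80, 101.
Observation 49.49 falls in the class 120 – <130.
L = 120, CF = 48, f = 22, h = 10.
P49 = 120 + ((49.49 − 48)/22)·10 = 120 + 0.677273 = 120.677.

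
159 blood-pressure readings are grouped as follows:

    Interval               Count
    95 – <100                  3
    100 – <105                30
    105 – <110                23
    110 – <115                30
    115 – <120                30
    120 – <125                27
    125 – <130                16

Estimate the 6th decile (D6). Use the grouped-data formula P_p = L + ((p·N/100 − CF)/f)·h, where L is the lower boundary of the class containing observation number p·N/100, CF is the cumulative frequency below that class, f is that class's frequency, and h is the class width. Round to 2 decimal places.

116.57

N = 159; target position k = 60/100 · 159 = 95.4.
Cumulative frequencies: 3, 33, 56, 86, 116, 143, 159.
Observation 95.4 falls in the class 115 – <120.
L = 115, CF = 86, f = 30, h = 5.
P60 = 115 + ((95.4 − 86)/30)·5 = 115 + 1.56667 = 116.567.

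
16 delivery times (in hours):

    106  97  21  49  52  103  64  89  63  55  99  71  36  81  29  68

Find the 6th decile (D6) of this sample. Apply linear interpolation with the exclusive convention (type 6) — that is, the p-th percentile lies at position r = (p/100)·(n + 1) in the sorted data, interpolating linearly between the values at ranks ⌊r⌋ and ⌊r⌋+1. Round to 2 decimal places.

Sorted: 21, 29, 36, 49, 52, 55, 63, 64, 68, 71, 81, 89, 97, 99, 103, 106.
n = 16.
r = (60/100)·(16 + 1) = 10.2.
Rank 10 is 71 and rank 11 is 81.
Interpolate: 71 + 0.2·(81 − 71) = 71 + 0.2·10 = 73.

73.00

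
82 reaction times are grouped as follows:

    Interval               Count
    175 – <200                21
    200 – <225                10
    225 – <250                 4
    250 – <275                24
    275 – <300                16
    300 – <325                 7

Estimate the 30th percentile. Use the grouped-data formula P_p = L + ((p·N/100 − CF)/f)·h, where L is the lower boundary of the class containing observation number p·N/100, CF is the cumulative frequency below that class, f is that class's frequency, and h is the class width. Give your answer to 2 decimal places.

209.00

N = 82; target position k = 30/100 · 82 = 24.6.
Cumulative frequencies: 21, 31, 35, 59, 75, 82.
Observation 24.6 falls in the class 200 – <225.
L = 200, CF = 21, f = 10, h = 25.
P30 = 200 + ((24.6 − 21)/10)·25 = 200 + 9 = 209.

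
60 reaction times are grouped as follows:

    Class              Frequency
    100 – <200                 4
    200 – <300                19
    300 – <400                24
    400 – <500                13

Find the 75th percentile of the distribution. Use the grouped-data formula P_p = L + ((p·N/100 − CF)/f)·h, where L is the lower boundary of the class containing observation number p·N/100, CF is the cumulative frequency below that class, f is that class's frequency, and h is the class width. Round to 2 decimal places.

N = 60; target position k = 75/100 · 60 = 45.
Cumulative frequencies: 4, 23, 47, 60.
Observation 45 falls in the class 300 – <400.
L = 300, CF = 23, f = 24, h = 100.
P75 = 300 + ((45 − 23)/24)·100 = 300 + 91.6667 = 391.667.

391.67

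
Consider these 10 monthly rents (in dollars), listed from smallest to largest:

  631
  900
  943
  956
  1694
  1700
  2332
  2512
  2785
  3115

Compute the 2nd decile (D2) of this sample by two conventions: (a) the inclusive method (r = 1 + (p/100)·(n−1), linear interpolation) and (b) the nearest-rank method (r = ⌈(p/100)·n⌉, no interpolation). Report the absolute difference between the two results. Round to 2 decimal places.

n = 10.
(a) r = 2.8; between ranks 2 (900) and 3 (943): 934.4.
(b) the nearest-rank method: rank 2 → 900.
|934.4 − 900| = 34.4.

34.40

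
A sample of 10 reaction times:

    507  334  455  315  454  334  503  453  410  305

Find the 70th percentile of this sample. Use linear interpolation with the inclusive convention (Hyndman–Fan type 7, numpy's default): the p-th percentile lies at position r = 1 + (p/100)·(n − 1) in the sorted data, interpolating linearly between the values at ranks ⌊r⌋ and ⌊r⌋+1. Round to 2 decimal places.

454.30

Sorted: 305, 315, 334, 334, 410, 453, 454, 455, 503, 507.
n = 10.
r = 1 + (70/100)·(10 − 1) = 1 + 6.3 = 7.3.
Rank 7 is 454 and rank 8 is 455.
Interpolate: 454 + 0.3·(455 − 454) = 454 + 0.3·1 = 454.3.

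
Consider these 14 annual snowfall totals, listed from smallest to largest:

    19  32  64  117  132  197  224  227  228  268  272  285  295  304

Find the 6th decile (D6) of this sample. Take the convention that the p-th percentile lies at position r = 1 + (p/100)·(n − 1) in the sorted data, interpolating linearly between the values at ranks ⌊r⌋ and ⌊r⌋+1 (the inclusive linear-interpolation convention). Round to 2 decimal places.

227.80

n = 14.
r = 1 + (60/100)·(14 − 1) = 1 + 7.8 = 8.8.
Rank 8 is 227 and rank 9 is 228.
Interpolate: 227 + 0.8·(228 − 227) = 227 + 0.8·1 = 227.8.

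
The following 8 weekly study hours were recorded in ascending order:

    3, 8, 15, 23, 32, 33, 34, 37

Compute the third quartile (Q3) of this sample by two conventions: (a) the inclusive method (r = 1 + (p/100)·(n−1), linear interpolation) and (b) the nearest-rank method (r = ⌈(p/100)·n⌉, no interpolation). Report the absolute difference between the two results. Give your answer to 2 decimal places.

n = 8.
(a) r = 6.25; between ranks 6 (33) and 7 (34): 33.25.
(b) the nearest-rank method: rank 6 → 33.
|33.25 − 33| = 0.25.

0.25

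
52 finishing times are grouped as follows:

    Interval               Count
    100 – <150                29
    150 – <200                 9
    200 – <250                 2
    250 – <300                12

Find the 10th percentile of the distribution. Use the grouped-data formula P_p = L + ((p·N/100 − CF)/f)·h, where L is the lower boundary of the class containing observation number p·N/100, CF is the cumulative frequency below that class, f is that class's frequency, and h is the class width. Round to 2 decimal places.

N = 52; target position k = 10/100 · 52 = 5.2.
Cumulative frequencies: 29, 38, 40, 52.
Observation 5.2 falls in the class 100 – <150.
L = 100, CF = 0, f = 29, h = 50.
P10 = 100 + ((5.2 − 0)/29)·50 = 100 + 8.96552 = 108.966.

108.97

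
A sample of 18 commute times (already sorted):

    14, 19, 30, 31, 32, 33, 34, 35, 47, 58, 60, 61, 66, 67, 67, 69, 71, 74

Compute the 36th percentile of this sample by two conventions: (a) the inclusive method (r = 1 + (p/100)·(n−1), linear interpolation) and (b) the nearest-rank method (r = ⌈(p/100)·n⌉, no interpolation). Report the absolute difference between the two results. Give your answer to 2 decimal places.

0.12

n = 18.
(a) r = 7.12; between ranks 7 (34) and 8 (35): 34.12.
(b) the nearest-rank method: rank 7 → 34.
|34.12 − 34| = 0.12.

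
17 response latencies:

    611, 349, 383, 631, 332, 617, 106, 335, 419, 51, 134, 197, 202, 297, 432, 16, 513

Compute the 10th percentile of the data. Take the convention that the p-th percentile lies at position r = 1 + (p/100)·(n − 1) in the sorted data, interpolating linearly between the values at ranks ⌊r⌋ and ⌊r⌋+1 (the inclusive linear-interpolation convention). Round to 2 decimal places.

Sorted: 16, 51, 106, 134, 197, 202, 297, 332, 335, 349, 383, 419, 432, 513, 611, 617, 631.
n = 17.
r = 1 + (10/100)·(17 − 1) = 1 + 1.6 = 2.6.
Rank 2 is 51 and rank 3 is 106.
Interpolate: 51 + 0.6·(106 − 51) = 51 + 0.6·55 = 84.

84.00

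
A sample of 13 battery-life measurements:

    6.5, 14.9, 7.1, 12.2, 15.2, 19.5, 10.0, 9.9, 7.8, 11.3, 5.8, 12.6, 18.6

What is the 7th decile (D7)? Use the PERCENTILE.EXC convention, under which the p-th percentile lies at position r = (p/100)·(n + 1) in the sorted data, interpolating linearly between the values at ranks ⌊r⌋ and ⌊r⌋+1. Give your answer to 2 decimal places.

Sorted: 5.8, 6.5, 7.1, 7.8, 9.9, 10.0, 11.3, 12.2, 12.6, 14.9, 15.2, 18.6, 19.5.
n = 13.
r = (70/100)·(13 + 1) = 9.8.
Rank 9 is 12.6 and rank 10 is 14.9.
Interpolate: 12.6 + 0.8·(14.9 − 12.6) = 12.6 + 0.8·2.3 = 14.44.

14.44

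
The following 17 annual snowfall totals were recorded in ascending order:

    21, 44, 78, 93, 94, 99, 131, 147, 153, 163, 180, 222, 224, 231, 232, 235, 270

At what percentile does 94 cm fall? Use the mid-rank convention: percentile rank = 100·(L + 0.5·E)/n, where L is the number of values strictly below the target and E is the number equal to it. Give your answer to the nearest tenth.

Count below 94: L = 4; count equal: E = 1; n = 17.
Percentile rank = 100·(4 + 0.5·1)/17 = 100·4.5/17 = 26.47.

26.5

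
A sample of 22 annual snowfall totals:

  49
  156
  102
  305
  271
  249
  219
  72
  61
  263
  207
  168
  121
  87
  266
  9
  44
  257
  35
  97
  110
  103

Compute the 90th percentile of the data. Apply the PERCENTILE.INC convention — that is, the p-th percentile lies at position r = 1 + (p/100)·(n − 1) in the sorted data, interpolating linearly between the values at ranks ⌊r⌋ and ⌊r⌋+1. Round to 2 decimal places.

Sorted: 9, 35, 44, 49, 61, 72, 87, 97, 102, 103, 110, 121, 156, 168, 207, 219, 249, 257, 263, 266, 271, 305.
n = 22.
r = 1 + (90/100)·(22 − 1) = 1 + 18.9 = 19.9.
Rank 19 is 263 and rank 20 is 266.
Interpolate: 263 + 0.9·(266 − 263) = 263 + 0.9·3 = 265.7.

265.70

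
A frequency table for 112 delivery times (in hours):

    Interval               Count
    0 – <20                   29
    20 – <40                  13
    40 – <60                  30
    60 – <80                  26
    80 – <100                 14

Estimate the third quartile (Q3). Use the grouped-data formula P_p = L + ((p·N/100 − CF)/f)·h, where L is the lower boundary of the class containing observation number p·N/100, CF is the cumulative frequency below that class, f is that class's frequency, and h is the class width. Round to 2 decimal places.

69.23

N = 112; target position k = 75/100 · 112 = 84.
Cumulative frequencies: 29, 42, 72, 98, 112.
Observation 84 falls in the class 60 – <80.
L = 60, CF = 72, f = 26, h = 20.
P75 = 60 + ((84 − 72)/26)·20 = 60 + 9.23077 = 69.2308.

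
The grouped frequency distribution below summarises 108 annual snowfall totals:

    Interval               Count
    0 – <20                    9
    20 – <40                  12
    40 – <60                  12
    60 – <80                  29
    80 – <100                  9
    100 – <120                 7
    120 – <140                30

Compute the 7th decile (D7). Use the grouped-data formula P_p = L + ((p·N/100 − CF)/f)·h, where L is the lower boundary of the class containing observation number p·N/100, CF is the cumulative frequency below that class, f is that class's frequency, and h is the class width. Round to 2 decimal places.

N = 108; target position k = 70/100 · 108 = 75.6.
Cumulative frequencies: 9, 21, 33, 62, 71, 78, 108.
Observation 75.6 falls in the class 100 – <120.
L = 100, CF = 71, f = 7, h = 20.
P70 = 100 + ((75.6 − 71)/7)·20 = 100 + 13.1429 = 113.143.

113.14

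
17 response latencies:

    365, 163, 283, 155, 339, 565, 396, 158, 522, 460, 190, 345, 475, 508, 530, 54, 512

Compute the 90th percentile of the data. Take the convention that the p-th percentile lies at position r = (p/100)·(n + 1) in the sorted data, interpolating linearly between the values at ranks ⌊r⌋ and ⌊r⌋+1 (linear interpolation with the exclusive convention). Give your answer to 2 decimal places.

537.00

Sorted: 54, 155, 158, 163, 190, 283, 339, 345, 365, 396, 460, 475, 508, 512, 522, 530, 565.
n = 17.
r = (90/100)·(17 + 1) = 16.2.
Rank 16 is 530 and rank 17 is 565.
Interpolate: 530 + 0.2·(565 − 530) = 530 + 0.2·35 = 537.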